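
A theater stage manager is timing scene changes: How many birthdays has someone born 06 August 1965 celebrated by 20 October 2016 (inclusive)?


Birth: 1965-08-06
Reference: 2016-10-20
Year difference: 2016 - 1965 = 51
Has birthday (08-06) occurred by 10-20? Yes
Age in full years: 51

51


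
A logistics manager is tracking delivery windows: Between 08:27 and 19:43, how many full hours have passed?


Start: 08:27
End: 19:43
Hour difference: 19 - 8 = 11 hours
Minute difference: 43 - 27 = 16 minutes
Total minutes: 676
Complete hours: 676 / 60 = 11 (remainder 16)

11


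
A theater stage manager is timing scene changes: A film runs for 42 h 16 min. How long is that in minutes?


Hours: 42
Minutes: 16
Convert hours to minutes: 42 x 60 = 2520
Add remaining minutes: 2520 + 16 = 2536

2536


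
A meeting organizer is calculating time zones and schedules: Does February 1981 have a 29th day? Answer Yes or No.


Year: 1981
Divisible by 4? 1981 / 4 = 495.25 -> No
Not divisible by 4, so NOT a leap year

No


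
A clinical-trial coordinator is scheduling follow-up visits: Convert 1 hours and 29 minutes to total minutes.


Hours: 1
Extra minutes: 29
Minutes per hour: 60
Hours to minutes: 1 x 60 = 60
Total: 60 + 29 = 89

89


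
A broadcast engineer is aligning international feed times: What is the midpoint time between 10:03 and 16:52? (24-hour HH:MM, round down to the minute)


Start time: 10:03 = 603 minutes from midnight
End time: 16:52 = 1012 minutes from midnight
Sum: 603 + 1012 = 1615
Midpoint: 1615 / 2 = 807 minutes
Convert: 807 / 60 = 13 hours, 27 minutes
Result: 13:27

13:27


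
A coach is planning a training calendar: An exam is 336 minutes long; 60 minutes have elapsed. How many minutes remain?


Total budget: 336 minutes
Time used: 60 minutes
Remaining: 336 - 60 = 276 minutes
Percent used: 17.9%
Percent remaining: 82.1%

276


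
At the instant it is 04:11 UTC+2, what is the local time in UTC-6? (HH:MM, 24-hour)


Local time: 04:11 at UTC+2 (offset 2h)
Target zone: UTC-6 (offset -6h)
Difference: -6 - (2) = -8 hours
Calculation: 4 + (-8) = -4
Wraparound: (-4) mod 24 = 20
Result: 20:11

20:11


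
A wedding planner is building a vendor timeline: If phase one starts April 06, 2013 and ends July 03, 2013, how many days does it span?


Start date: 2013-04-06
End date: 2013-07-03
Apr 2013: +25 days
May 2013: +31 days
Jun 2013: +30 days
Jul 2013: +2 days
Total: 88 days

88


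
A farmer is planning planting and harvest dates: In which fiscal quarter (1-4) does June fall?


Month: June (month 6)
Q1: January-March (months 1-3)
Q2: April-June (months 4-6)
Q3: July-September (months 7-9)
Q4: October-December (months 10-12)
Month 6 falls in Q2

2


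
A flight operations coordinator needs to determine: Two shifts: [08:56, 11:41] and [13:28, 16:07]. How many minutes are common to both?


Interval A: [536, 701] minutes from midnight
Interval B: [808, 967] minutes from midnight
Overlap start = max(536, 808) = 808
Overlap end = min(701, 967) = 701
End <= start, so the intervals do not overlap: 0 minutes

0


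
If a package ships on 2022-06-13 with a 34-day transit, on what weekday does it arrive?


Start: 2022-06-13 (Monday)
Step 1 - find target date: add 34 days
  2022-06-13 + 34 days = 2022-07-17
Step 2 - day of week:
  34 mod 7 = 6
  Monday + 6 days -> Sunday
Result: Sunday (2022-07-17)

Sunday


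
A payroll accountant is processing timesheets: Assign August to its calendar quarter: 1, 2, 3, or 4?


Month: August (month 8)
Q1: January-March (months 1-3)
Q2: April-June (months 4-6)
Q3: July-September (months 7-9)
Q4: October-December (months 10-12)
Month 8 falls in Q3

3


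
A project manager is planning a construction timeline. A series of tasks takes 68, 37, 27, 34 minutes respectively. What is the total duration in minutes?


Durations: 68, 37, 27, 34
Running sum: 68
+ 37 = 105
+ 27 = 132
+ 34 = 166
Total duration: 166 minutes
That is 2 hours and 46 minutes

166


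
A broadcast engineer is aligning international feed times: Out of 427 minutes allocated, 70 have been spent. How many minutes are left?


Total budget: 427 minutes
Time used: 70 minutes
Remaining: 427 - 70 = 357 minutes
Percent used: 16.4%
Percent remaining: 83.6%

357


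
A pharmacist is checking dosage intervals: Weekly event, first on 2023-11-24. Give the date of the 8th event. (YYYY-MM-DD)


First occurrence: 2023-11-24 (occurrence 1)
Each occurrence is 7 days after the previous.
Occurrence 8 is 7 weeks after the first.
7 weeks = 49 days
2023-11-24 + 49 days = 2024-01-12

2024-01-12


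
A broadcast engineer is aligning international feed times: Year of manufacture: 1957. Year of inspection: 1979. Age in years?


Birth year: 1957
Current year: 1979
Age = current year - birth year
Age = 1979 - 1957 = 22

22


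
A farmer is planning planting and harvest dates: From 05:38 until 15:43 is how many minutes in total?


Start time: 05:38 = 338 minutes from midnight
End time: 15:43 = 943 minutes from midnight
Difference: 943 - 338 = 605 minutes
That is 10 hours and 5 minutes

605


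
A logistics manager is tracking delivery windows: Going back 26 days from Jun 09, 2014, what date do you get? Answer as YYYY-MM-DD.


Start: 2014-06-09
Subtracting 26 days
Days already passed in June: 9
After going back through June: 17 more days to subtract
May 2014 has 31 days, need 17
Result: 2014-05-14

2014-05-14


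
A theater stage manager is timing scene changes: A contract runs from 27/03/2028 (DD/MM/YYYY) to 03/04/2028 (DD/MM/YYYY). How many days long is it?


Start date: 2028-03-27
End date: 2028-04-03
Mar 2028: +5 days
Apr 2028: +2 days
Total: 7 days

7


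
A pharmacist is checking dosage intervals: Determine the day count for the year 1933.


Year: 1933
Check leap year rules:
Divisible by 4? No
1933 is not a leap year
Days: 365

365


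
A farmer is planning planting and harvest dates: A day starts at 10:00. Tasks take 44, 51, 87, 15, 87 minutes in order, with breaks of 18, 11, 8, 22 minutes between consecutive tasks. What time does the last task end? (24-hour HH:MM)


Start: 10:00 = 600 min from midnight
  after task 1 (44 min): 10:44
  after break (18 min): 11:02
  after task 2 (51 min): 11:53
  after break (11 min): 12:04
  after task 3 (87 min): 13:31
  after break (8 min): 13:39
  after task 4 (15 min): 13:54
  after break (22 min): 14:16
  after task 5 (87 min): 15:43
Total elapsed: 343 minutes
End time: 15:43

15:43


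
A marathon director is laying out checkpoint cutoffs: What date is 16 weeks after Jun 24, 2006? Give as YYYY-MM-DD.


Start: 2006-06-24
Weeks to add: 16
Convert to days: 16 x 7 = 112 days
Add 112 days to 2006-06-24
Result: 2006-10-14

2006-10-14


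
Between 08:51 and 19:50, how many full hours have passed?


Start: 08:51
End: 19:50
Hour difference: 19 - 8 = 11 hours
Minute difference: 50 - 51 = -1 minutes
Total minutes: 659
Complete hours: 659 / 60 = 10 (remainder 59)

10


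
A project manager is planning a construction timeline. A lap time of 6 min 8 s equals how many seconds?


Minutes: 6
Seconds: 8
Convert minutes to seconds: 6 x 60 = 360
Add remaining seconds: 360 + 8 = 368

368


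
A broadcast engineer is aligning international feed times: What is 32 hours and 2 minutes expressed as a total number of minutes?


Hours: 32
Minutes: 2
Convert hours to minutes: 32 x 60 = 1920
Add remaining minutes: 1920 + 2 = 1922

1922


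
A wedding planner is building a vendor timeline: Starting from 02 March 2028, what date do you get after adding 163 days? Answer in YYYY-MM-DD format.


Start: 2028-03-02
Adding 163 days
Days remaining in March: 29
After March: 134 days still to add
April 2028: 30 days, 104 remaining
May 2028: 31 days, 73 remaining
June 2028: 30 days, 43 remaining
July 2028: 31 days, 12 remaining
Result: 2028-08-12

2028-08-12


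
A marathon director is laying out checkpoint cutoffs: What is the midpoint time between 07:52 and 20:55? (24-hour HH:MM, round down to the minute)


Start time: 07:52 = 472 minutes from midnight
End time: 20:55 = 1255 minutes from midnight
Sum: 472 + 1255 = 1727
Midpoint: 1727 / 2 = 863 minutes
Convert: 863 / 60 = 14 hours, 23 minutes
Result: 14:23

14:23


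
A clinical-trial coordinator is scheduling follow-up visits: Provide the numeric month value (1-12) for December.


Calendar month order:
11. November
12. December <--
December is month number 12

12


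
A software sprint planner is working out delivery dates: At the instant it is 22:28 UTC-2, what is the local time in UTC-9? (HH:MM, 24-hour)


Local time: 22:28 at UTC-2 (offset -2h)
Target zone: UTC-9 (offset -9h)
Difference: -9 - (-2) = -7 hours
Calculation: 22 + (-7) = 15
Result: 15:28

15:28


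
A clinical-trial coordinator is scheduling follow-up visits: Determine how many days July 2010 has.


Month: July
Year: 2010
July is a 31-day month
Total: 31 days

31


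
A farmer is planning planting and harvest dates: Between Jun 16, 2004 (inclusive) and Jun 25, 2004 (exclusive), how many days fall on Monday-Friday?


Start: 2004-06-16 (Wednesday)
End (exclusive): 2004-06-25 (Friday)
Total calendar days: 9
Full weeks: 9 // 7 = 1 -> 5 weekdays
Remaining 2 days starting on Wednesday:
  Wed(w), Thu(w) -> 2 weekdays
Total business days: 5 + 2 = 7

7


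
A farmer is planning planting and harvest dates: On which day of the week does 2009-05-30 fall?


Date: 2009-05-30
January 1, 2009 is a Thursday
Day of year: 150
Offset from Jan 1: 149 days
149 mod 7 = 2
Result: Saturday

Saturday


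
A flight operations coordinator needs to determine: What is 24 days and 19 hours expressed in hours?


Days: 24
Extra hours: 19
Hours per day: 24
Days to hours: 24 x 24 = 576
Total: 576 + 19 = 595

595


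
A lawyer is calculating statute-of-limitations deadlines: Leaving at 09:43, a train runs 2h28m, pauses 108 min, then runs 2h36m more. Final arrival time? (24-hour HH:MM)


Depart: 09:43
Leg 1: +148 min -> 12:11
Layover: +108 min -> 13:59
Leg 2: +156 min -> 16:35
Total travel: 412 minutes = 6h 52m
Arrival: 16:35

16:35


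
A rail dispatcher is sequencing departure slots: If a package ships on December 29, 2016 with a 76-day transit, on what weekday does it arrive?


Start: 2016-12-29 (Thursday)
Step 1 - find target date: add 76 days
  2016-12-29 + 76 days = 2017-03-15
Step 2 - day of week:
  76 mod 7 = 6
  Thursday + 6 days -> Wednesday
Result: Wednesday (2017-03-15)

Wednesday


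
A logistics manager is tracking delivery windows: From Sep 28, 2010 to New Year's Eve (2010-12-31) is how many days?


Start: September 28, 2010
End: December 31, 2010
Days left in September: 2
October: 31
November: 30
December: 31
Sum of remaining months: 92
Total: 2 + 92 = 94

94


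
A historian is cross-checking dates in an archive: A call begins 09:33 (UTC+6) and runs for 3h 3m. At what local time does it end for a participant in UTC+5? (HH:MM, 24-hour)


Start: 09:33 in UTC+6
Step 1 - add duration:
  minutes: 33 + 3 = 36
  hours: 9 + 3 + 0 = 12
  end in UTC+6: 12:36
Step 2 - convert UTC+6 -> UTC+5:
  offset difference: 5 - (6) = -1 hours
  12 + (-1) = 11 -> mod 24 = 11
Result: 11:36 in UTC+5

11:36


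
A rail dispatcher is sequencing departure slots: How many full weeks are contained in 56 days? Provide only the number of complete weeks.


Total days: 56
Days per week: 7
Division: 56 / 7 = 8 remainder 0
Complete weeks: 8
Remaining days: 0

8


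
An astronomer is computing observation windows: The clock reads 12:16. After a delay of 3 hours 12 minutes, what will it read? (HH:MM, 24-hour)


Start time: 12:16
Adding: 3 hours 12 minutes
Minutes: 16 + 12 = 28
Hours: 12 + 3 + 0 = 15
Result: 15:28

15:28


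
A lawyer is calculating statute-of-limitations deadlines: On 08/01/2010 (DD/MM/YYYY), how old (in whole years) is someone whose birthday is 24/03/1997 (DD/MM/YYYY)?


Birth: 1997-03-24
Reference: 2010-01-08
Year difference: 2010 - 1997 = 13
Has birthday (03-24) occurred by 01-08? No
Birthday not yet reached this year -> subtract 1
Age in full years: 12

12


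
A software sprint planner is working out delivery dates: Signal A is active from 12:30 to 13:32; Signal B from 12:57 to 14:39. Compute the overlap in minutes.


Interval A: [750, 812] minutes from midnight
Interval B: [777, 879] minutes from midnight
Overlap start = max(750, 777) = 777
Overlap end = min(812, 879) = 812
Overlap = 812 - 777 = 35 minutes

35


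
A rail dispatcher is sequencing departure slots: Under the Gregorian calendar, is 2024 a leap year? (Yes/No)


Year: 2024
Divisible by 4? 2024 / 4 = 506.0 -> Yes
Divisible by 100? 2024 / 100 = 20.24 -> No
Divisible by 4 but not 100, so it IS a leap year

Yes


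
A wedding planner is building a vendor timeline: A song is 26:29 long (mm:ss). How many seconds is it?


Minutes: 26
Extra seconds: 29
Seconds per minute: 60
Minutes to seconds: 26 x 60 = 1560
Total: 1560 + 29 = 1589

1589


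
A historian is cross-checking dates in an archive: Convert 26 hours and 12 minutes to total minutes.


Hours: 26
Extra minutes: 12
Minutes per hour: 60
Hours to minutes: 26 x 60 = 1560
Total: 1560 + 12 = 1572

1572


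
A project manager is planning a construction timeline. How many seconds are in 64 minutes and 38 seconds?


Minutes: 64
Seconds: 38
Convert minutes to seconds: 64 x 60 = 3840
Add remaining seconds: 3840 + 38 = 3878

3878


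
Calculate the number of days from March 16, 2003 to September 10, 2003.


Start date: 2003-03-16
End date: 2003-09-10
Mar 2003: +16 days
Apr 2003: +30 days
May 2003: +31 days
... (4 more months)
Total: 178 days

178


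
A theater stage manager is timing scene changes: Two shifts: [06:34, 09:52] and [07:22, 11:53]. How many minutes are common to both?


Interval A: [394, 592] minutes from midnight
Interval B: [442, 713] minutes from midnight
Overlap start = max(394, 442) = 442
Overlap end = min(592, 713) = 592
Overlap = 592 - 442 = 150 minutes

150


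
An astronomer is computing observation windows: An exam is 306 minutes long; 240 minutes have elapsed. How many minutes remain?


Total budget: 306 minutes
Time used: 240 minutes
Remaining: 306 - 240 = 66 minutes
Percent used: 78.4%
Percent remaining: 21.6%

66


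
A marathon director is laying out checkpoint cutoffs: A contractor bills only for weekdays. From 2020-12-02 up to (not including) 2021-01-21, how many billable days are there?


Start: 2020-12-02 (Wednesday)
End (exclusive): 2021-01-21 (Thursday)
Total calendar days: 50
Full weeks: 50 // 7 = 7 -> 35 weekdays
Remaining 1 days starting on Wednesday:
  Wed(w) -> 1 weekdays
Total business days: 35 + 1 = 36

36


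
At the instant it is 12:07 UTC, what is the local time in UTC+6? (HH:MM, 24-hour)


Local time: 12:07 at UTC (offset 0h)
Target zone: UTC+6 (offset 6h)
Difference: 6 - (0) = 6 hours
Calculation: 12 + (6) = 18
Result: 18:07

18:07


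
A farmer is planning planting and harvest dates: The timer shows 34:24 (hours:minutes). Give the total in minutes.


Hours: 34
Minutes: 24
Convert hours to minutes: 34 x 60 = 2040
Add remaining minutes: 2040 + 24 = 2064

2064


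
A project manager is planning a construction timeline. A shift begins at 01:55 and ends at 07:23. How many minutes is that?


Start time: 01:55 = 115 minutes from midnight
End time: 07:23 = 443 minutes from midnight
Difference: 443 - 115 = 328 minutes
That is 5 hours and 28 minutes

328


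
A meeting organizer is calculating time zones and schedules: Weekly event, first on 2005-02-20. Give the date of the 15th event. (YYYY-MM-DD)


First occurrence: 2005-02-20 (occurrence 1)
Each occurrence is 7 days after the previous.
Occurrence 15 is 14 weeks after the first.
14 weeks = 98 days
2005-02-20 + 98 days = 2005-05-29

2005-05-29


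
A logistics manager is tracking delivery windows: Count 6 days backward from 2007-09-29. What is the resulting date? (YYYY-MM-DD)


Start: 2007-09-29
Subtracting 6 days
Days already passed in September: 29
Result: 2007-09-23

2007-09-23


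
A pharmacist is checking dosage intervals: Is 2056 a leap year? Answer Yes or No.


Year: 2056
Divisible by 4? 2056 / 4 = 514.0 -> Yes
Divisible by 100? 2056 / 100 = 20.56 -> No
Divisible by 4 but not 100, so it IS a leap year

Yes


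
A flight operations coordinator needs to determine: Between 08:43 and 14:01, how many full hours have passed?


Start: 08:43
End: 14:01
Hour difference: 14 - 8 = 6 hours
Minute difference: 1 - 43 = -42 minutes
Total minutes: 318
Complete hours: 318 / 60 = 5 (remainder 18)

5


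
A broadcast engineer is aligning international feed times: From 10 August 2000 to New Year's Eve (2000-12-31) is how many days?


Start: August 10, 2000
End: December 31, 2000
Days left in August: 21
September: 30
October: 31
November: 30
December: 31
Sum of remaining months: 122
Total: 21 + 122 = 143

143


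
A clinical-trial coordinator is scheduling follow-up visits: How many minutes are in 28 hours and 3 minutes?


Hours: 28
Extra minutes: 3
Minutes per hour: 60
Hours to minutes: 28 x 60 = 1680
Total: 1680 + 3 = 1683

1683


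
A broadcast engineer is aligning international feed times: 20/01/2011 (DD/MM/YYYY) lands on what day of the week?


Date: 2011-01-20
January 1, 2011 is a Saturday
Day of year: 20
Offset from Jan 1: 19 days
19 mod 7 = 5
Result: Thursday

Thursday


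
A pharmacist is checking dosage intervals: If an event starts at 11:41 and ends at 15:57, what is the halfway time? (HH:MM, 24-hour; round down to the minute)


Start time: 11:41 = 701 minutes from midnight
End time: 15:57 = 957 minutes from midnight
Sum: 701 + 957 = 1658
Midpoint: 1658 / 2 = 829 minutes
Convert: 829 / 60 = 13 hours, 49 minutes
Result: 13:49

13:49


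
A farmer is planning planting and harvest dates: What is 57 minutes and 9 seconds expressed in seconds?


Minutes: 57
Extra seconds: 9
Seconds per minute: 60
Minutes to seconds: 57 x 60 = 3420
Total: 3420 + 9 = 3429

3429


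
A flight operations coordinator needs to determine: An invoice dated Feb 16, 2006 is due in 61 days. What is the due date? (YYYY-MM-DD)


Start: 2006-02-16
Adding 61 days
Days remaining in February: 12
After February: 49 days still to add
March 2006: 31 days, 18 remaining
April 2006 has 30 days, need 18
Result: 2006-04-18

2006-04-18


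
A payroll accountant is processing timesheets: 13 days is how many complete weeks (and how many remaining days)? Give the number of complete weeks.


Total days: 13
Days per week: 7
Division: 13 / 7 = 1 remainder 6
Complete weeks: 1
Remaining days: 6

1


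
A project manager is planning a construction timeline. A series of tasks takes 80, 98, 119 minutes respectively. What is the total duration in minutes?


Durations: 80, 98, 119
Running sum: 80
+ 98 = 178
+ 119 = 297
Total duration: 297 minutes
That is 4 hours and 57 minutes

297


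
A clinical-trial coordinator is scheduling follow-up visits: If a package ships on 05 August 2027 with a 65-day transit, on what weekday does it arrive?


Start: 2027-08-05 (Thursday)
Step 1 - find target date: add 65 days
  2027-08-05 + 65 days = 2027-10-09
Step 2 - day of week:
  65 mod 7 = 2
  Thursday + 2 days -> Saturday
Result: Saturday (2027-10-09)

Saturday


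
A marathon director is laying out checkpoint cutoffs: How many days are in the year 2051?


Year: 2051
Check leap year rules:
Divisible by 4? No
2051 is not a leap year
Days: 365

365


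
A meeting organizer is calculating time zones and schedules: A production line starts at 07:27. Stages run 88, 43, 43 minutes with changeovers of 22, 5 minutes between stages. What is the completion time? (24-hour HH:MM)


Start: 07:27 = 447 min from midnight
  after task 1 (88 min): 08:55
  after break (22 min): 09:17
  after task 2 (43 min): 10:00
  after break (5 min): 10:05
  after task 3 (43 min): 10:48
Total elapsed: 201 minutes
End time: 10:48

10:48


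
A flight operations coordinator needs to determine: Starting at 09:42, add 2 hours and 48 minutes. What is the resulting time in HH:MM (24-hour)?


Start time: 09:42
Adding: 2 hours 48 minutes
Minutes: 42 + 48 = 90
Minute overflow: 90 >= 60, so carry 1 hour, minutes = 30
Hours: 9 + 2 + 1 = 12
Result: 12:30

12:30


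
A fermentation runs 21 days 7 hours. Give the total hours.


Days: 21
Extra hours: 7
Hours per day: 24
Days to hours: 21 x 24 = 504
Total: 504 + 7 = 511

511


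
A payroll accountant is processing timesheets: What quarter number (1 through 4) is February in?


Month: February (month 2)
Q1: January-March (months 1-3)
Q2: April-June (months 4-6)
Q3: July-September (months 7-9)
Q4: October-December (months 10-12)
Month 2 falls in Q1

1


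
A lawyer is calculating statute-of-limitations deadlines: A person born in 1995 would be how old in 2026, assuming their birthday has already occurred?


Birth year: 1995
Current year: 2026
Age = current year - birth year
Age = 2026 - 1995 = 31

31


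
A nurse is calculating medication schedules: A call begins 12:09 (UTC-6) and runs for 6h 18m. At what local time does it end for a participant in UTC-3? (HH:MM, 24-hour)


Start: 12:09 in UTC-6
Step 1 - add duration:
  minutes: 9 + 18 = 27
  hours: 12 + 6 + 0 = 18
  end in UTC-6: 18:27
Step 2 - convert UTC-6 -> UTC-3:
  offset difference: -3 - (-6) = 3 hours
  18 + (3) = 21 -> mod 24 = 21
Result: 21:27 in UTC-3

21:27


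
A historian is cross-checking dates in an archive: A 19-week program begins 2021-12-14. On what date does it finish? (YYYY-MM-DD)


Start: 2021-12-14
Weeks to add: 19
Convert to days: 19 x 7 = 133 days
Add 133 days to 2021-12-14
Result: 2022-04-26

2022-04-26


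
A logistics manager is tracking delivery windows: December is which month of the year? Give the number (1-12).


Calendar month order:
11. November
12. December <--
December is month number 12

12


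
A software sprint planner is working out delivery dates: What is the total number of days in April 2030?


Month: April
Year: 2030
April is a 30-day month
Total: 30 days

30


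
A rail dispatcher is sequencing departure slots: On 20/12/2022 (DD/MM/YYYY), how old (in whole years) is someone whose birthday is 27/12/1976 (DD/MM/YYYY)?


Birth: 1976-12-27
Reference: 2022-12-20
Year difference: 2022 - 1976 = 46
Has birthday (12-27) occurred by 12-20? No
Birthday not yet reached this year -> subtract 1
Age in full years: 45

45


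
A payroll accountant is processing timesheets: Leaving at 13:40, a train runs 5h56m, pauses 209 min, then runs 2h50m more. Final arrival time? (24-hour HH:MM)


Depart: 13:40
Leg 1: +356 min -> 19:36
Layover: +209 min -> 23:05
Leg 2: +170 min -> 01:55
Total travel: 735 minutes = 12h 15m
Arrival: 01:55

01:55


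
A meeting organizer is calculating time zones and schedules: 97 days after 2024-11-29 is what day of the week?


Start: 2024-11-29 (Friday)
Step 1 - find target date: add 97 days
  2024-11-29 + 97 days = 2025-03-06
Step 2 - day of week:
  97 mod 7 = 6
  Friday + 6 days -> Thursday
Result: Thursday (2025-03-06)

Thursday


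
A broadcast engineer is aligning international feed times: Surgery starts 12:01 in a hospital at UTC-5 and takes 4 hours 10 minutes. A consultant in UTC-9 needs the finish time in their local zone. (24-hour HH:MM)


Start: 12:01 in UTC-5
Step 1 - add duration:
  minutes: 1 + 10 = 11
  hours: 12 + 4 + 0 = 16
  end in UTC-5: 16:11
Step 2 - convert UTC-5 -> UTC-9:
  offset difference: -9 - (-5) = -4 hours
  16 + (-4) = 12 -> mod 24 = 12
Result: 12:11 in UTC-9

12:11


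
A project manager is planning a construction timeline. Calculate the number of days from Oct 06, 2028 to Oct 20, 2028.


Start date: 2028-10-06
End date: 2028-10-20
Oct 2028: +14 days
Total: 14 days

14


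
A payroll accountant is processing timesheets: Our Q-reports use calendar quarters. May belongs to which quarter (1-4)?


Month: May (month 5)
Q1: January-March (months 1-3)
Q2: April-June (months 4-6)
Q3: July-September (months 7-9)
Q4: October-December (months 10-12)
Month 5 falls in Q2

2


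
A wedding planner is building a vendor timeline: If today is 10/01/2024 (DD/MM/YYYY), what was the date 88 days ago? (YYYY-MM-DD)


Start: 2024-01-10
Subtracting 88 days
Days already passed in January: 10
After going back through January: 78 more days to subtract
December 2023: 31 days, 47 remaining
November 2023: 30 days, 17 remaining
October 2023 has 31 days, need 17
Result: 2023-10-14

2023-10-14


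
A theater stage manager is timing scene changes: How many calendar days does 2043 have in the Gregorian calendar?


Year: 2043
Check leap year rules:
Divisible by 4? No
2043 is not a leap year
Days: 365

365


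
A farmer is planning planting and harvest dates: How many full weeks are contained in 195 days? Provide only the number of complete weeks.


Total days: 195
Days per week: 7
Division: 195 / 7 = 27 remainder 6
Complete weeks: 27
Remaining days: 6

27


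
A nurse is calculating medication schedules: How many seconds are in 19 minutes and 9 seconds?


Minutes: 19
Seconds: 9
Convert minutes to seconds: 19 x 60 = 1140
Add remaining seconds: 1140 + 9 = 1149

1149


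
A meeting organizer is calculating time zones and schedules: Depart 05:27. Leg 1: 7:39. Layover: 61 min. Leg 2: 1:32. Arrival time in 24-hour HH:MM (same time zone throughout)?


Depart: 05:27
Leg 1: +459 min -> 13:06
Layover: +61 min -> 14:07
Leg 2: +92 min -> 15:39
Total travel: 612 minutes = 10h 12m
Arrival: 15:39

15:39


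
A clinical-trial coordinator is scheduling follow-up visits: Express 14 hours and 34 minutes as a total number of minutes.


Hours: 14
Extra minutes: 34
Minutes per hour: 60
Hours to minutes: 14 x 60 = 840
Total: 840 + 34 = 874

874


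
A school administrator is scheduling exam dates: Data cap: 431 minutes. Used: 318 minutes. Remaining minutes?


Total budget: 431 minutes
Time used: 318 minutes
Remaining: 431 - 318 = 113 minutes
Percent used: 73.8%
Percent remaining: 26.2%

113


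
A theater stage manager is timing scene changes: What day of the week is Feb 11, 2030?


Date: 2030-02-11
January 1, 2030 is a Tuesday
Day of year: 42
Offset from Jan 1: 41 days
41 mod 7 = 6
Result: Monday

Monday


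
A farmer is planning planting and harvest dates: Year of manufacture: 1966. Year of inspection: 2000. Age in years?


Birth year: 1966
Current year: 2000
Age = current year - birth year
Age = 2000 - 1966 = 34

34


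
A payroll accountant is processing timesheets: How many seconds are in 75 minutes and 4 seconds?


Minutes: 75
Extra seconds: 4
Seconds per minute: 60
Minutes to seconds: 75 x 60 = 4500
Total: 4500 + 4 = 4504

4504


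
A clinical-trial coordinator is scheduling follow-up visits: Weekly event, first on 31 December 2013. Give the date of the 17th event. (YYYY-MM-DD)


First occurrence: 2013-12-31 (occurrence 1)
Each occurrence is 7 days after the previous.
Occurrence 17 is 16 weeks after the first.
16 weeks = 112 days
2013-12-31 + 112 days = 2014-04-22

2014-04-22


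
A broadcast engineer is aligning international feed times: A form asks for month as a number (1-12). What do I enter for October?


Calendar month order:
9. September
10. October <--
11. November
October is month number 10

10


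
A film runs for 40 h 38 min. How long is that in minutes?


Hours: 40
Minutes: 38
Convert hours to minutes: 40 x 60 = 2400
Add remaining minutes: 2400 + 38 = 2438

2438


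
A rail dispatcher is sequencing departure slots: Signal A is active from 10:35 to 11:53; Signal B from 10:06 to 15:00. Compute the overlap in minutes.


Interval A: [635, 713] minutes from midnight
Interval B: [606, 900] minutes from midnight
Overlap start = max(635, 606) = 635
Overlap end = min(713, 900) = 713
Overlap = 713 - 635 = 78 minutes

78


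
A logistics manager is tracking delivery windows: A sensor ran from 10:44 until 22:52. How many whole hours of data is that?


Start: 10:44
End: 22:52
Hour difference: 22 - 10 = 12 hours
Minute difference: 52 - 44 = 8 minutes
Total minutes: 728
Complete hours: 728 / 60 = 12 (remainder 8)

12


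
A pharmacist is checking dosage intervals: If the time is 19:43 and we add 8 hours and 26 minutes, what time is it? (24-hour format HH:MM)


Start time: 19:43
Adding: 8 hours 26 minutes
Minutes: 43 + 26 = 69
Minute overflow: 69 >= 60, so carry 1 hour, minutes = 9
Hours: 19 + 8 + 1 = 28
Hour wraparound: 28 mod 24 = 4
Result: 04:09

04:09


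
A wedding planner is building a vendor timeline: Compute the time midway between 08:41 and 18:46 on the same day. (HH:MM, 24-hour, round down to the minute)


Start time: 08:41 = 521 minutes from midnight
End time: 18:46 = 1126 minutes from midnight
Sum: 521 + 1126 = 1647
Midpoint: 1647 / 2 = 823 minutes
Convert: 823 / 60 = 13 hours, 43 minutes
Result: 13:43

13:43


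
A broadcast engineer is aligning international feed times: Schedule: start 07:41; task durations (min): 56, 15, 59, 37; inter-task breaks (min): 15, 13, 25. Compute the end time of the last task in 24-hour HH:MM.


Start: 07:41 = 461 min from midnight
  after task 1 (56 min): 08:37
  after break (15 min): 08:52
  after task 2 (15 min): 09:07
  after break (13 min): 09:20
  after task 3 (59 min): 10:19
  after break (25 min): 10:44
  after task 4 (37 min): 11:21
Total elapsed: 220 minutes
End time: 11:21

11:21


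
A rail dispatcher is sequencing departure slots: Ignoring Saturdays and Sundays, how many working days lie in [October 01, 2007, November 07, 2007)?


Start: 2007-10-01 (Monday)
End (exclusive): 2007-11-07 (Wednesday)
Total calendar days: 37
Full weeks: 37 // 7 = 5 -> 25 weekdays
Remaining 2 days starting on Monday:
  Mon(w), Tue(w) -> 2 weekdays
Total business days: 25 + 2 = 27

27


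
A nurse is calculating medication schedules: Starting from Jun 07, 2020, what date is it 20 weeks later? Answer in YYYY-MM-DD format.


Start: 2020-06-07
Weeks to add: 20
Convert to days: 20 x 7 = 140 days
Add 140 days to 2020-06-07
Result: 2020-10-25

2020-10-25


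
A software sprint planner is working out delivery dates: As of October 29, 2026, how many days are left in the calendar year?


Start: October 29, 2026
End: December 31, 2026
Days left in October: 2
November: 30
December: 31
Sum of remaining months: 61
Total: 2 + 61 = 63

63


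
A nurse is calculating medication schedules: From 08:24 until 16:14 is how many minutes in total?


Start time: 08:24 = 504 minutes from midnight
End time: 16:14 = 974 minutes from midnight
Difference: 974 - 504 = 470 minutes
That is 7 hours and 50 minutes

470


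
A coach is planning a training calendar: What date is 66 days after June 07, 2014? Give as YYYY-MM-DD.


Start: 2014-06-07
Adding 66 days
Days remaining in June: 23
After June: 43 days still to add
July 2014: 31 days, 12 remaining
August 2014 has 31 days, need 12
Result: 2014-08-12

2014-08-12


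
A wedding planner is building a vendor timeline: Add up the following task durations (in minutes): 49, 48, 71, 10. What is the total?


Durations: 49, 48, 71, 10
Running sum: 49
+ 48 = 97
+ 71 = 168
+ 10 = 178
Total duration: 178 minutes
That is 2 hours and 58 minutes

178


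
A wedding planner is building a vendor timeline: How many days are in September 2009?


Month: September
Year: 2009
September is a 30-day month
Total: 30 days

30


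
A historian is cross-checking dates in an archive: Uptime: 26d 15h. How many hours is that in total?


Days: 26
Extra hours: 15
Hours per day: 24
Days to hours: 26 x 24 = 624
Total: 624 + 15 = 639

639


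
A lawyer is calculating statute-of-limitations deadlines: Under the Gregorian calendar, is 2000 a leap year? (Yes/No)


Year: 2000
Divisible by 4? 2000 / 4 = 500.0 -> Yes
Divisible by 100? 2000 / 100 = 20.0 -> Yes
Divisible by 400? 2000 / 400 = 5.0 -> Yes
Divisible by 400, so it IS a leap year

Yes


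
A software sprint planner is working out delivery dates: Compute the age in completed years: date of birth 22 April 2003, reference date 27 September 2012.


Birth: 2003-04-22
Reference: 2012-09-27
Year difference: 2012 - 2003 = 9
Has birthday (04-22) occurred by 09-27? Yes
Age in full years: 9

9


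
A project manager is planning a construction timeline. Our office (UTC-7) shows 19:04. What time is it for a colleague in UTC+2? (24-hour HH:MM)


Local time: 19:04 at UTC-7 (offset -7h)
Target zone: UTC+2 (offset 2h)
Difference: 2 - (-7) = 9 hours
Calculation: 19 + (9) = 28
Wraparound: (28) mod 24 = 4
Result: 04:04

04:04


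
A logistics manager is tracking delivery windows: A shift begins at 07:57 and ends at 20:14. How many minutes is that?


Start time: 07:57 = 477 minutes from midnight
End time: 20:14 = 1214 minutes from midnight
Difference: 1214 - 477 = 737 minutes
That is 12 hours and 17 minutes

737


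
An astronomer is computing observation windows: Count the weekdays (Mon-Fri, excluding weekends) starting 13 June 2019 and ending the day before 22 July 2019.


Start: 2019-06-13 (Thursday)
End (exclusive): 2019-07-22 (Monday)
Total calendar days: 39
Full weeks: 39 // 7 = 5 -> 25 weekdays
Remaining 4 days starting on Thursday:
  Thu(w), Fri(w), Sat(-), Sun(-) -> 2 weekdays
Total business days: 25 + 2 = 27

27


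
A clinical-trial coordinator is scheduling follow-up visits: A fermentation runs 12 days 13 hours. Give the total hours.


Days: 12
Extra hours: 13
Hours per day: 24
Days to hours: 12 x 24 = 288
Total: 288 + 13 = 301

301


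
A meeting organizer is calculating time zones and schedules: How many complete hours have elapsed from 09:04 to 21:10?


Start: 09:04
End: 21:10
Hour difference: 21 - 9 = 12 hours
Minute difference: 10 - 4 = 6 minutes
Total minutes: 726
Complete hours: 726 / 60 = 12 (remainder 6)

12


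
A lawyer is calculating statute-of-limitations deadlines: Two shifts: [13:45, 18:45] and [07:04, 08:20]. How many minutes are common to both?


Interval A: [825, 1125] minutes from midnight
Interval B: [424, 500] minutes from midnight
Overlap start = max(825, 424) = 825
Overlap end = min(1125, 500) = 500
End <= start, so the intervals do not overlap: 0 minutes

0


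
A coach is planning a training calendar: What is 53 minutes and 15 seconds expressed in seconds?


Minutes: 53
Extra seconds: 15
Seconds per minute: 60
Minutes to seconds: 53 x 60 = 3180
Total: 3180 + 15 = 3195

3195


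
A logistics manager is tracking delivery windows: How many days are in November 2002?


Month: November
Year: 2002
November is a 30-day month
Total: 30 days

30


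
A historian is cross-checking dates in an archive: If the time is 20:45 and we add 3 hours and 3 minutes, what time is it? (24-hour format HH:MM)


Start time: 20:45
Adding: 3 hours 3 minutes
Minutes: 45 + 3 = 48
Hours: 20 + 3 + 0 = 23
Result: 23:48

23:48


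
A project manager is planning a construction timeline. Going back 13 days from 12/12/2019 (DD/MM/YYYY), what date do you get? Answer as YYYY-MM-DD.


Start: 2019-12-12
Subtracting 13 days
Days already passed in December: 12
After going back through December: 1 more days to subtract
November 2019 has 30 days, need 1
Result: 2019-11-29

2019-11-29


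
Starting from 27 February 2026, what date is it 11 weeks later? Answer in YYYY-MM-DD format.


Start: 2026-02-27
Weeks to add: 11
Convert to days: 11 x 7 = 77 days
Add 77 days to 2026-02-27
Result: 2026-05-15

2026-05-15


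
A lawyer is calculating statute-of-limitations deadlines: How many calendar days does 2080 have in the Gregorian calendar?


Year: 2080
Check leap year rules:
Divisible by 4? Yes
Divisible by 100? No
2080 is a leap year
Days: 366

366


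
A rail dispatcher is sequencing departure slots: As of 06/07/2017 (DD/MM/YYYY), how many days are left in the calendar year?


Start: July 06, 2017
End: December 31, 2017
Days left in July: 25
August: 31
September: 30
October: 31
November: 30
... plus remaining months
Sum of remaining months: 153
Total: 25 + 153 = 178

178


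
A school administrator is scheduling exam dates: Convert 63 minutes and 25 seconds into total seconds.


Minutes: 63
Seconds: 25
Convert minutes to seconds: 63 x 60 = 3780
Add remaining seconds: 3780 + 25 = 3805

3805


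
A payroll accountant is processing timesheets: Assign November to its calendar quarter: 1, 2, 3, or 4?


Month: November (month 11)
Q1: January-March (months 1-3)
Q2: April-June (months 4-6)
Q3: July-September (months 7-9)
Q4: October-December (months 10-12)
Month 11 falls in Q4

4


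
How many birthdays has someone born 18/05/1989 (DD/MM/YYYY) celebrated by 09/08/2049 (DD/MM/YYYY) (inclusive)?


Birth: 1989-05-18
Reference: 2049-08-09
Year difference: 2049 - 1989 = 60
Has birthday (05-18) occurred by 08-09? Yes
Age in full years: 60

60


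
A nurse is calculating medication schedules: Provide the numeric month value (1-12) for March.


Calendar month order:
2. February
3. March <--
4. April
March is month number 3

3


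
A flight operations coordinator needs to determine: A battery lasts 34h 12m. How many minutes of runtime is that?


Hours: 34
Extra minutes: 12
Minutes per hour: 60
Hours to minutes: 34 x 60 = 2040
Total: 2040 + 12 = 2052

2052


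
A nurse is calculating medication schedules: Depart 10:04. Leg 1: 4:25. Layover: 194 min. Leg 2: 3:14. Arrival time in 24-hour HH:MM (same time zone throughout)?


Depart: 10:04
Leg 1: +265 min -> 14:29
Layover: +194 min -> 17:43
Leg 2: +194 min -> 20:57
Total travel: 653 minutes = 10h 53m
Arrival: 20:57

20:57


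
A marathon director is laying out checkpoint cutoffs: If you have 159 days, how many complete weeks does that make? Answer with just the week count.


Total days: 159
Days per week: 7
Division: 159 / 7 = 22 remainder 5
Complete weeks: 22
Remaining days: 5

22


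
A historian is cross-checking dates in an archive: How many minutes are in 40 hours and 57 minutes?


Hours: 40
Minutes: 57
Convert hours to minutes: 40 x 60 = 2400
Add remaining minutes: 2400 + 57 = 2457

2457


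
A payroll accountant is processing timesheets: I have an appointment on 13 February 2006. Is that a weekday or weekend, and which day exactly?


Date: 2006-02-13
January 1, 2006 is a Sunday
Day of year: 44
Offset from Jan 1: 43 days
43 mod 7 = 1
Result: Monday

Monday


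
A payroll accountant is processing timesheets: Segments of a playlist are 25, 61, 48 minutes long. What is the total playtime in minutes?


Durations: 25, 61, 48
Running sum: 25
+ 61 = 86
+ 48 = 134
Total duration: 134 minutes
That is 2 hours and 14 minutes

134


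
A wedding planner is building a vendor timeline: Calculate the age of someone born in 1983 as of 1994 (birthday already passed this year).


Birth year: 1983
Current year: 1994
Age = current year - birth year
Age = 1994 - 1983 = 11

11


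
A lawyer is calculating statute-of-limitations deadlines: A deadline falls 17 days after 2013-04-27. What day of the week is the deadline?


Start: 2013-04-27 (Saturday)
Step 1 - find target date: add 17 days
  2013-04-27 + 17 days = 2013-05-14
Step 2 - day of week:
  17 mod 7 = 3
  Saturday + 3 days -> Tuesday
Result: Tuesday (2013-05-14)

Tuesday


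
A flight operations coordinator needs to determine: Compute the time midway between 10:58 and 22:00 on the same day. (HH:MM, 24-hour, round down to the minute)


Start time: 10:58 = 658 minutes from midnight
End time: 22:00 = 1320 minutes from midnight
Sum: 658 + 1320 = 1978
Midpoint: 1978 / 2 = 989 minutes
Convert: 989 / 60 = 16 hours, 29 minutes
Result: 16:29

16:29


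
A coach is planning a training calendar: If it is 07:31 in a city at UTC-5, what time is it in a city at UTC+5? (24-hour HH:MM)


Local time: 07:31 at UTC-5 (offset -5h)
Target zone: UTC+5 (offset 5h)
Difference: 5 - (-5) = 10 hours
Calculation: 7 + (10) = 17
Result: 17:31

17:31
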